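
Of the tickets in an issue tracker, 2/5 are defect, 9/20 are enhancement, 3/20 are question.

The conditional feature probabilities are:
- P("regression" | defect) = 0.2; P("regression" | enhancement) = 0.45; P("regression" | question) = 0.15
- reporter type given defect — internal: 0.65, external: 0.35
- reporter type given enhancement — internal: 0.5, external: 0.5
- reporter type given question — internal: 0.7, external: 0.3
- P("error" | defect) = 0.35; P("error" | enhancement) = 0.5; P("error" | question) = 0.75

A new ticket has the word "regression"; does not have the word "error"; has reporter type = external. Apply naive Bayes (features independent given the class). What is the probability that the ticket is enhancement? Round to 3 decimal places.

defect: 0.4 × 0.2 × 0.35 × (1−0.35) = 0.0182
enhancement: 0.45 × 0.45 × 0.5 × (1−0.5) = 0.050625
question: 0.15 × 0.15 × 0.3 × (1−0.75) = 0.0016875
P(enhancement | x) = 0.050625 / 0.0705125 ≈ 0.718

0.718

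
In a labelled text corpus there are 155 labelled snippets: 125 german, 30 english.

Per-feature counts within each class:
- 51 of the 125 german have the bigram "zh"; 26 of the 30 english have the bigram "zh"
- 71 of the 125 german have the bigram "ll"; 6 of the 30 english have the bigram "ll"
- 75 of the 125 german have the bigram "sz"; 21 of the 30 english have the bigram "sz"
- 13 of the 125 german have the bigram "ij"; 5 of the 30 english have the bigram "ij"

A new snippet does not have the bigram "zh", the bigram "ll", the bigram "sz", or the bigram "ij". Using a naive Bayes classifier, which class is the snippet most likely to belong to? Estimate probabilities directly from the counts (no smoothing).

german: (125/155) × (74/125) × (54/125) × (50/125) × (112/125) ≈ 0.0739183
english: (30/155) × (4/30) × (24/30) × (9/30) × (25/30) ≈ 0.00516129
Highest score → german.

german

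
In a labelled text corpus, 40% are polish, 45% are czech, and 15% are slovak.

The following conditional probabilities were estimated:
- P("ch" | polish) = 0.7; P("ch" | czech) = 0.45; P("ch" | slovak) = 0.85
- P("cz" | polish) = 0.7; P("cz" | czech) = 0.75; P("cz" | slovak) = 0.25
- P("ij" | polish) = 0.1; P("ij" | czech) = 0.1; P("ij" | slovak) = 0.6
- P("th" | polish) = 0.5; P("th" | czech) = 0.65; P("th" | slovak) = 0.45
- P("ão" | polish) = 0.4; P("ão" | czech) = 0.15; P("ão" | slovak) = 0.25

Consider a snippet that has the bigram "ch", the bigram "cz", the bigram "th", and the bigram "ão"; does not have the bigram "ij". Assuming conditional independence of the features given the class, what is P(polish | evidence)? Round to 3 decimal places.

0.705

polish: 0.4 × 0.7 × 0.7 × (1−0.1) × 0.5 × 0.4 = 0.03528
czech: 0.45 × 0.45 × 0.75 × (1−0.1) × 0.65 × 0.15 = 0.01332703125
slovak: 0.15 × 0.85 × 0.25 × (1−0.6) × 0.45 × 0.25 = 0.001434375
P(polish | x) = 0.03528 / 0.05004140625 ≈ 0.705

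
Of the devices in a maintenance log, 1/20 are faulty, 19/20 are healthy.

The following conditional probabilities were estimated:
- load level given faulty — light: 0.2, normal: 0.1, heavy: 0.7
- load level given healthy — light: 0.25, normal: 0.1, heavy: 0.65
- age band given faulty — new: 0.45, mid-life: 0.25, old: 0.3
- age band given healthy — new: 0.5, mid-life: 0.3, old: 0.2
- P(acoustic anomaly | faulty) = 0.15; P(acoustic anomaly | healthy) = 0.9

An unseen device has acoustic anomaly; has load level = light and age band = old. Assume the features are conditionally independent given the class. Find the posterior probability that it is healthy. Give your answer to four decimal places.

0.9896

faulty: 0.05 × 0.2 × 0.3 × 0.15 = 0.00045
healthy: 0.95 × 0.25 × 0.2 × 0.9 = 0.04275
P(healthy | x) = 0.04275 / 0.0432 ≈ 0.9896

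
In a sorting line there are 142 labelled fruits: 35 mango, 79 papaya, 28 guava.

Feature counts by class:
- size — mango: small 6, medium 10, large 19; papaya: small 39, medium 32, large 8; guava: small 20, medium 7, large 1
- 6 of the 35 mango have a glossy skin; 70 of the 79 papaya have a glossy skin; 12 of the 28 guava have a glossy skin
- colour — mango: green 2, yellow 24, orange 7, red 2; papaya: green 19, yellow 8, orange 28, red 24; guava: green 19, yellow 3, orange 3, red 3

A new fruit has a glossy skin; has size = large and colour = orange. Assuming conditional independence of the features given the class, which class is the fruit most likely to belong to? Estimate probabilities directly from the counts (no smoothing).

mango: (35/142) × (19/35) × (6/35) × (7/35) ≈ 0.00458753
papaya: (79/142) × (8/79) × (70/79) × (28/79) ≈ 0.0176931
guava: (28/142) × (1/28) × (12/28) × (3/28) ≈ 0.000323369
Highest score → papaya.

papaya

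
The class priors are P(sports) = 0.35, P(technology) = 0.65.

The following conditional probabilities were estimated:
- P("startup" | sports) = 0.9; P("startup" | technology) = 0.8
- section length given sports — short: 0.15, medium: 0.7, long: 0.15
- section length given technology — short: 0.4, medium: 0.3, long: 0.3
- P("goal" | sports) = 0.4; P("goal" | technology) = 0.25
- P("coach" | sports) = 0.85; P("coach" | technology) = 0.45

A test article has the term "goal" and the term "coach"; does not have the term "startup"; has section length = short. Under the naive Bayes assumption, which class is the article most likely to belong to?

sports: 0.35 × (1−0.9) × 0.15 × 0.4 × 0.85 = 0.001785
technology: 0.65 × (1−0.8) × 0.4 × 0.25 × 0.45 = 0.00585
Highest score → technology.

technology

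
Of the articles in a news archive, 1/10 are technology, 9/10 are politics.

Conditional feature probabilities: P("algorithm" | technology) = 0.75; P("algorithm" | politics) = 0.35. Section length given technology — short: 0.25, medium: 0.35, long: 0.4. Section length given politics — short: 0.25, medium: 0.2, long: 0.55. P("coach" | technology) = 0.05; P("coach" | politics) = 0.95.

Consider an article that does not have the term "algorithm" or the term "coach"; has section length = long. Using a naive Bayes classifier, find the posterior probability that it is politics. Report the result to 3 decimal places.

technology: 0.1 × (1−0.75) × 0.4 × (1−0.05) = 0.0095
politics: 0.9 × (1−0.35) × 0.55 × (1−0.95) = 0.0160875
P(politics | x) = 0.0160875 / 0.0255875 ≈ 0.629

0.629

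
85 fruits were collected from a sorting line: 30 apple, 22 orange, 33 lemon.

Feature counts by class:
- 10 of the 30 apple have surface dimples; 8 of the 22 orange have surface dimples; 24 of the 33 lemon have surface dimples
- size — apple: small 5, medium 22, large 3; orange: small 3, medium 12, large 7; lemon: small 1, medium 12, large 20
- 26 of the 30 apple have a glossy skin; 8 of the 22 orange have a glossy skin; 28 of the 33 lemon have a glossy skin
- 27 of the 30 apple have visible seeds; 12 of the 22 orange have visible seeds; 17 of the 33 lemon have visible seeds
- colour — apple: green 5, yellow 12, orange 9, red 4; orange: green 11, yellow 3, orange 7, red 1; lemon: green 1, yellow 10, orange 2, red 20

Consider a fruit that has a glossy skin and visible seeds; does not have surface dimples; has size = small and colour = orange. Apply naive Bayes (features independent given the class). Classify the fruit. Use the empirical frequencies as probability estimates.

apple

apple: (30/85) × (20/30) × (5/30) × (26/30) × (27/30) × (9/30) ≈ 0.00917647
orange: (22/85) × (14/22) × (3/22) × (8/22) × (12/22) × (7/22) ≈ 0.00141745
lemon: (33/85) × (9/33) × (1/33) × (28/33) × (17/33) × (2/33) ≈ 0.0000849972
Highest score → apple.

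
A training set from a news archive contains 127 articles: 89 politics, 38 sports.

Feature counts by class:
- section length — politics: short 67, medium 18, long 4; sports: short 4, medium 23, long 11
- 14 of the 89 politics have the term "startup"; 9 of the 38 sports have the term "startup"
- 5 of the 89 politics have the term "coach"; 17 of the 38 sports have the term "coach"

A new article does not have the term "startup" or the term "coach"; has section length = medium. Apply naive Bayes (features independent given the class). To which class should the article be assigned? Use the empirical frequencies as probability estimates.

politics: (89/127) × (18/89) × (75/89) × (84/89) ≈ 0.112727
sports: (38/127) × (23/38) × (29/38) × (21/38) ≈ 0.076379
Highest score → politics.

politics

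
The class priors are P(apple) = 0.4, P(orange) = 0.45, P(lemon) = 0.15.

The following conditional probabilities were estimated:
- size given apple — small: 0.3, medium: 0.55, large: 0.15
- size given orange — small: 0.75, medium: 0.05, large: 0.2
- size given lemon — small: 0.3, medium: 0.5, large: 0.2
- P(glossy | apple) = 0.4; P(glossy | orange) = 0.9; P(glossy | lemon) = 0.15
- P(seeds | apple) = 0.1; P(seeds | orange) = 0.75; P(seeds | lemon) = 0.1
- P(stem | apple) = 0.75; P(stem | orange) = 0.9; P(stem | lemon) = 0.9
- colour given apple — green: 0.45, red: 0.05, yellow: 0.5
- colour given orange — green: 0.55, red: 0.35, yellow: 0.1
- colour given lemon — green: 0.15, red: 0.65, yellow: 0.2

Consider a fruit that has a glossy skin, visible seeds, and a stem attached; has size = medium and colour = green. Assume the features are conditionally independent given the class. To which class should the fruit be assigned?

orange

apple: 0.4 × 0.55 × 0.4 × 0.1 × 0.75 × 0.45 = 0.00297
orange: 0.45 × 0.05 × 0.9 × 0.75 × 0.9 × 0.55 = 0.0075178125
lemon: 0.15 × 0.5 × 0.15 × 0.1 × 0.9 × 0.15 = 0.000151875
Highest score → orange.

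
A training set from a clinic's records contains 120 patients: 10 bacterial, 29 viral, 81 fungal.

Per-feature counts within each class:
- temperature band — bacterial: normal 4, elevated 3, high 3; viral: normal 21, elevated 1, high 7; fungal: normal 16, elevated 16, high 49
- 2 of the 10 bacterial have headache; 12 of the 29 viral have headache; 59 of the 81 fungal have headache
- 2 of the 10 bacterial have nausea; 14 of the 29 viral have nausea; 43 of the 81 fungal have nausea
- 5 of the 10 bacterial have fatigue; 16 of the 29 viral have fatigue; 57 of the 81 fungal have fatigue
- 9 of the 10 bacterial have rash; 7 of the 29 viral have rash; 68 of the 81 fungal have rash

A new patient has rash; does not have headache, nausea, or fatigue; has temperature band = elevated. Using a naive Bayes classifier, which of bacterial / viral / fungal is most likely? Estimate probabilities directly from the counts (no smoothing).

bacterial

bacterial: (10/120) × (3/10) × (8/10) × (8/10) × (5/10) × (9/10) = 0.0072
viral: (29/120) × (1/29) × (17/29) × (15/29) × (13/29) × (7/29) ≈ 0.000273406
fungal: (81/120) × (16/81) × (22/81) × (38/81) × (24/81) × (68/81) ≈ 0.00422596
Highest score → bacterial.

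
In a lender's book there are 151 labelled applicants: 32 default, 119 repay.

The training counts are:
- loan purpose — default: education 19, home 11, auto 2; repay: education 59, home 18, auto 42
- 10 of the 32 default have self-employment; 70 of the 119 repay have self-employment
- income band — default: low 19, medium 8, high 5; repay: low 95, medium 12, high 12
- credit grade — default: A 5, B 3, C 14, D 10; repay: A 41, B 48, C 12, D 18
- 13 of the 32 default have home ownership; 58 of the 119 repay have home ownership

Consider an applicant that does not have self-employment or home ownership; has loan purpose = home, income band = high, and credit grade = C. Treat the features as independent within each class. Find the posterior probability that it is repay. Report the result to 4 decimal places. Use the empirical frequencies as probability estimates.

0.1118

default: (32/151) × (11/32) × (22/32) × (5/32) × (14/32) × (19/32) ≈ 0.00203278
repay: (119/151) × (18/119) × (49/119) × (12/119) × (12/119) × (61/119) ≈ 0.000255856
P(repay | x) = 0.000255856 / 0.002288636 ≈ 0.1118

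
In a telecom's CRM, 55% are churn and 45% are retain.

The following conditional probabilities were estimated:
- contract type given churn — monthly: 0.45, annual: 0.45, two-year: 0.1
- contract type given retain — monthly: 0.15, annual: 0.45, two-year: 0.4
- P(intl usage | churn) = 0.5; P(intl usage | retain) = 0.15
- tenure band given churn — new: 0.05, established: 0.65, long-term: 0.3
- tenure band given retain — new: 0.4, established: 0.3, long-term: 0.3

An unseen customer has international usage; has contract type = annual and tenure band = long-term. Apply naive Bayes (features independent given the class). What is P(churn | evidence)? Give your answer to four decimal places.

churn: 0.55 × 0.45 × 0.5 × 0.3 = 0.037125
retain: 0.45 × 0.45 × 0.15 × 0.3 = 0.0091125
P(churn | x) = 0.037125 / 0.0462375 ≈ 0.8029

0.8029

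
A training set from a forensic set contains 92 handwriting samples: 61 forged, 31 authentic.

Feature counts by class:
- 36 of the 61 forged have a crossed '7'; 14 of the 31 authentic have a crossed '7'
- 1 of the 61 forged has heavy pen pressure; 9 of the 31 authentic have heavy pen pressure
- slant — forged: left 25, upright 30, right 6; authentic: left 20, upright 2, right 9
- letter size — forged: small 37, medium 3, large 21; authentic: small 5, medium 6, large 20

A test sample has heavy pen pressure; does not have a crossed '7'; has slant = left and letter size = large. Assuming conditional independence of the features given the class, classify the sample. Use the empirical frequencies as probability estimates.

forged: (61/92) × (25/61) × (1/61) × (25/61) × (21/61) ≈ 0.000628524
authentic: (31/92) × (17/31) × (9/31) × (20/31) × (20/31) ≈ 0.0223295
Highest score → authentic.

authentic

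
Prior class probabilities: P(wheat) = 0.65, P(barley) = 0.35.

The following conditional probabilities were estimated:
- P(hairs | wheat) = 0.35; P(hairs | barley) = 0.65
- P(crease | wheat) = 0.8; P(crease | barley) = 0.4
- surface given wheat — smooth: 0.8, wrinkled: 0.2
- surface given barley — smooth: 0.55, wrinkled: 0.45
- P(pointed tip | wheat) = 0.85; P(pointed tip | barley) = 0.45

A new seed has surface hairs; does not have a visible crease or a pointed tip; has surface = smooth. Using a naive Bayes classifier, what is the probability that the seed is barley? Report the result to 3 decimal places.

0.883

wheat: 0.65 × 0.35 × (1−0.8) × 0.8 × (1−0.85) = 0.00546
barley: 0.35 × 0.65 × (1−0.4) × 0.55 × (1−0.45) = 0.04129125
P(barley | x) = 0.04129125 / 0.04675125 ≈ 0.883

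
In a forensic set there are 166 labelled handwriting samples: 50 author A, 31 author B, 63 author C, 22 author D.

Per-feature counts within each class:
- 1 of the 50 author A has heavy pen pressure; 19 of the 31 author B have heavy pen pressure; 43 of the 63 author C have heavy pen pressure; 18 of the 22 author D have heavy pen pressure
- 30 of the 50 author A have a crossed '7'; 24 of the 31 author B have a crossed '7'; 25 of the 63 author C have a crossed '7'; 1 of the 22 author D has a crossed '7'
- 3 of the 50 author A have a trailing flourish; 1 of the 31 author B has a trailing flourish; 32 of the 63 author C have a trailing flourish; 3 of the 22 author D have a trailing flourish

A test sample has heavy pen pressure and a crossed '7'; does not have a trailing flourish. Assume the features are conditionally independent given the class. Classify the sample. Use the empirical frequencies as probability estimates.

author A: (50/166) × (1/50) × (30/50) × (47/50) ≈ 0.00339759
author B: (31/166) × (19/31) × (24/31) × (30/31) ≈ 0.085754
author C: (63/166) × (43/63) × (25/63) × (31/63) ≈ 0.0505802
author D: (22/166) × (18/22) × (1/22) × (19/22) ≈ 0.0042567
Highest score → author B.

author B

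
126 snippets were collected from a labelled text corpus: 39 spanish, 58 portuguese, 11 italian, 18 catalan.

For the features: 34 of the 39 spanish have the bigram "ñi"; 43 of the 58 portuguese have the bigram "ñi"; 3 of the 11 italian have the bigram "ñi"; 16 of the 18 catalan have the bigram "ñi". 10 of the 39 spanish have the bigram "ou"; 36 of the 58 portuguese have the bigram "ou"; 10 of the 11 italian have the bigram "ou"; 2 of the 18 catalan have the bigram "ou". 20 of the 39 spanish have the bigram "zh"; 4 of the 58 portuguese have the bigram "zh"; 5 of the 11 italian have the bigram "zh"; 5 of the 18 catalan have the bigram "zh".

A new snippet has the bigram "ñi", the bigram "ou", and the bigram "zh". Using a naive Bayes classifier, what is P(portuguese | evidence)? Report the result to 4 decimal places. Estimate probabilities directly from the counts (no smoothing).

0.2288

spanish: (39/126) × (34/39) × (10/39) × (20/39) ≈ 0.0354821
portuguese: (58/126) × (43/58) × (36/58) × (4/58) ≈ 0.0146085
italian: (11/126) × (3/11) × (10/11) × (5/11) ≈ 0.00983865
catalan: (18/126) × (16/18) × (2/18) × (5/18) ≈ 0.00391926
P(portuguese | x) = 0.0146085 / 0.06384851 ≈ 0.2288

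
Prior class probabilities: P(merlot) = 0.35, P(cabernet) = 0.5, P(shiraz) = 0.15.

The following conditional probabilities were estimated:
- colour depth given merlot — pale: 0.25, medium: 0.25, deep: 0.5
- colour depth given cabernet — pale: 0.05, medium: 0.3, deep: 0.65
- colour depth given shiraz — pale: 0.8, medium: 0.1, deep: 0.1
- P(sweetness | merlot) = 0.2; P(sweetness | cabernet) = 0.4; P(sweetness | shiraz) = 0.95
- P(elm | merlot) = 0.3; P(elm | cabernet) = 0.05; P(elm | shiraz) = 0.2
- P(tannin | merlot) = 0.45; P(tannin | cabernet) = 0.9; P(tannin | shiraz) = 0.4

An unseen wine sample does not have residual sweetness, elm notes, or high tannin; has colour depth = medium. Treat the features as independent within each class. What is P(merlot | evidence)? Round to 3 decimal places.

merlot: 0.35 × 0.25 × (1−0.2) × (1−0.3) × (1−0.45) = 0.02695
cabernet: 0.5 × 0.3 × (1−0.4) × (1−0.05) × (1−0.9) = 0.00855
shiraz: 0.15 × 0.1 × (1−0.95) × (1−0.2) × (1−0.4) = 0.00036
P(merlot | x) = 0.02695 / 0.03586 ≈ 0.752

0.752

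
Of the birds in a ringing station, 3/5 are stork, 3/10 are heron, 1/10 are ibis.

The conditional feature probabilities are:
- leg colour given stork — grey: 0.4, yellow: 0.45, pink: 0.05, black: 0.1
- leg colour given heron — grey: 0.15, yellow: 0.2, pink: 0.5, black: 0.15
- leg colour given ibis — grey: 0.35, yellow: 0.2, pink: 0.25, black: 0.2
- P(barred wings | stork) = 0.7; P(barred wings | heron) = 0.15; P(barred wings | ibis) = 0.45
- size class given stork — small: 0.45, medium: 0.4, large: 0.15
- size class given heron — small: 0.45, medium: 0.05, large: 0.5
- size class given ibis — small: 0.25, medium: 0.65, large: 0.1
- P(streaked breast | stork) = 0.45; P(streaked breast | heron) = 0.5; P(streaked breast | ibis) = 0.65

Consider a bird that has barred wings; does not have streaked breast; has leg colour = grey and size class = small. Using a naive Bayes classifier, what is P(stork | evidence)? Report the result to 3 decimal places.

0.935

stork: 0.6 × 0.4 × 0.7 × 0.45 × (1−0.45) = 0.04158
heron: 0.3 × 0.15 × 0.15 × 0.45 × (1−0.5) = 0.00151875
ibis: 0.1 × 0.35 × 0.45 × 0.25 × (1−0.65) = 0.001378125
P(stork | x) = 0.04158 / 0.044476875 ≈ 0.935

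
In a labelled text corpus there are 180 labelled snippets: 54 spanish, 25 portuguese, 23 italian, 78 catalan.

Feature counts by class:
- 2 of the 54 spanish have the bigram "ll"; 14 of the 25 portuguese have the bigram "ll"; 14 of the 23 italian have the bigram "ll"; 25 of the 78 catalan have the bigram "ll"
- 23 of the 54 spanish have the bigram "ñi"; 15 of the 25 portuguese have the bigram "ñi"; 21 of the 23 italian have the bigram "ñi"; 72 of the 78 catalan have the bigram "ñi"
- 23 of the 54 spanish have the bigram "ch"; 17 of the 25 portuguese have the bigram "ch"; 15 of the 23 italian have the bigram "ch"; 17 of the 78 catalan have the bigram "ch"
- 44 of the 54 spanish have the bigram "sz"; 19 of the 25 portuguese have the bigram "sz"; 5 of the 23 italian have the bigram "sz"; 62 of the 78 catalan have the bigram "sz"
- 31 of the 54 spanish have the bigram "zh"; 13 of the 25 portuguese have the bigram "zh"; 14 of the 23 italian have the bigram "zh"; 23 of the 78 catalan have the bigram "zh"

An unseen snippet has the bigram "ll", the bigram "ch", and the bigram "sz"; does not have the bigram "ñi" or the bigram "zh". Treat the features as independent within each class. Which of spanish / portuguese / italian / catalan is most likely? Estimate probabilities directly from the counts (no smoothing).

spanish: (54/180) × (2/54) × (31/54) × (23/54) × (44/54) × (23/54) ≈ 0.000942871
portuguese: (25/180) × (14/25) × (10/25) × (17/25) × (19/25) × (12/25) ≈ 0.00771755
italian: (23/180) × (14/23) × (2/23) × (15/23) × (5/23) × (9/23) ≈ 0.000375213
catalan: (78/180) × (25/78) × (6/78) × (17/78) × (62/78) × (55/78) ≈ 0.0013051
Highest score → portuguese.

portuguese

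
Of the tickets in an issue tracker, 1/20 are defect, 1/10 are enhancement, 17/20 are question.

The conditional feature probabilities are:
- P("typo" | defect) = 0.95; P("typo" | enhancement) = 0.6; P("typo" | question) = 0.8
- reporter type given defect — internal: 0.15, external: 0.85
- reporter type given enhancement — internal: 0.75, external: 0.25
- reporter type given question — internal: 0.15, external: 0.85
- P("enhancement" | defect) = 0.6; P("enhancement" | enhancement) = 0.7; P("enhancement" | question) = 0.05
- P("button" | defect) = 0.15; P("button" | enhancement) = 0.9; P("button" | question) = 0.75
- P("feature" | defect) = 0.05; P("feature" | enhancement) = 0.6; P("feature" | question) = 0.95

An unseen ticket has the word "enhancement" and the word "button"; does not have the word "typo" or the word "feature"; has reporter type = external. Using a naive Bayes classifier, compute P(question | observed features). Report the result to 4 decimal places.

0.0911

defect: 0.05 × (1−0.95) × 0.85 × 0.6 × 0.15 × (1−0.05) = 0.0001816875
enhancement: 0.1 × (1−0.6) × 0.25 × 0.7 × 0.9 × (1−0.6) = 0.00252
question: 0.85 × (1−0.8) × 0.85 × 0.05 × 0.75 × (1−0.95) = 0.0002709375
P(question | x) = 0.0002709375 / 0.002972625 ≈ 0.0911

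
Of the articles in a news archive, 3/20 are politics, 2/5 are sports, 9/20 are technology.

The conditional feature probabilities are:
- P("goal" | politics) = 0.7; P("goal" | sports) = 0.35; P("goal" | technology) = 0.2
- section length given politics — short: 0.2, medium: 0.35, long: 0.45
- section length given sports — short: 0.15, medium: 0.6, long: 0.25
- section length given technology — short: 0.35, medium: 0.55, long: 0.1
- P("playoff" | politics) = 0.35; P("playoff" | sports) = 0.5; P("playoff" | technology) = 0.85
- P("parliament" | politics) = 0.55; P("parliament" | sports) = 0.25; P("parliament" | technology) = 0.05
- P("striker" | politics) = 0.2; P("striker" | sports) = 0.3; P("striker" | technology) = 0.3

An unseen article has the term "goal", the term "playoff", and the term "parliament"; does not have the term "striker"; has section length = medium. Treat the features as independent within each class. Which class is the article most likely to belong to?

politics: 0.15 × 0.7 × 0.35 × 0.35 × 0.55 × (1−0.2) = 0.0056595
sports: 0.4 × 0.35 × 0.6 × 0.5 × 0.25 × (1−0.3) = 0.00735
technology: 0.45 × 0.2 × 0.55 × 0.85 × 0.05 × (1−0.3) = 0.001472625
Highest score → sports.

sports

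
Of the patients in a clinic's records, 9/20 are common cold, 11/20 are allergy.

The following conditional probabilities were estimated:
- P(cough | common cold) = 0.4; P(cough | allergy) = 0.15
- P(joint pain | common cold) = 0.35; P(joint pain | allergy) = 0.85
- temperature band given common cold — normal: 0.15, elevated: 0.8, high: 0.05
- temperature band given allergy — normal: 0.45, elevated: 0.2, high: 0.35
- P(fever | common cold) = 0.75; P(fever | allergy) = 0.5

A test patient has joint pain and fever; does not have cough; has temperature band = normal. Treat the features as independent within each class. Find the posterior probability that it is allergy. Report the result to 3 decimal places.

common cold: 0.45 × (1−0.4) × 0.35 × 0.15 × 0.75 = 0.01063125
allergy: 0.55 × (1−0.15) × 0.85 × 0.45 × 0.5 = 0.089409375
P(allergy | x) = 0.089409375 / 0.100040625 ≈ 0.894

0.894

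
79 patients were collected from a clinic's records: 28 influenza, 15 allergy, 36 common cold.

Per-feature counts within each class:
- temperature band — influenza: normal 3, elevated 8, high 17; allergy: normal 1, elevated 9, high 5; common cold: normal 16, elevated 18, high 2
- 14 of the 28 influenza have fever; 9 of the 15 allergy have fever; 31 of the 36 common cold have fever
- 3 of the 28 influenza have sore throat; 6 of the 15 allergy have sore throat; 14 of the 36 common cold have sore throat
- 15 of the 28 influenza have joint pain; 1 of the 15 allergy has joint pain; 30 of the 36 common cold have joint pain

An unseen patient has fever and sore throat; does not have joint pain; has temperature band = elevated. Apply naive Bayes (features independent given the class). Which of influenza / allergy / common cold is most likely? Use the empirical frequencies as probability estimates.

allergy

influenza: (28/79) × (8/28) × (14/28) × (3/28) × (13/28) ≈ 0.00251873
allergy: (15/79) × (9/15) × (9/15) × (6/15) × (14/15) ≈ 0.025519
common cold: (36/79) × (18/36) × (31/36) × (14/36) × (6/36) ≈ 0.0127168
Highest score → allergy.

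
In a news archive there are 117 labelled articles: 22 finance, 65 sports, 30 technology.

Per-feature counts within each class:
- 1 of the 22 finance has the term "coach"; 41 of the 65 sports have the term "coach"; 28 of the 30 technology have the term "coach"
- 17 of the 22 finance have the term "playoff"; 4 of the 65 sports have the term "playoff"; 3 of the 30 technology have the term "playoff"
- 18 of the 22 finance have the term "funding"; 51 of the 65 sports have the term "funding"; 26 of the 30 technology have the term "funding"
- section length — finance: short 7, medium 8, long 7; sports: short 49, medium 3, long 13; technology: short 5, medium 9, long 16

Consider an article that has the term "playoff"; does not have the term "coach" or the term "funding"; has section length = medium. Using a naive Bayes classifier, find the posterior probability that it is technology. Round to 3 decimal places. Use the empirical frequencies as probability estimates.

0.007

finance: (22/117) × (21/22) × (17/22) × (4/22) × (8/22) ≈ 0.00916989
sports: (65/117) × (24/65) × (4/65) × (14/65) × (3/65) ≈ 0.000125486
technology: (30/117) × (2/30) × (3/30) × (4/30) × (9/30) ≈ 0.0000683761
P(technology | x) = 0.0000683761 / 0.0093637521 ≈ 0.007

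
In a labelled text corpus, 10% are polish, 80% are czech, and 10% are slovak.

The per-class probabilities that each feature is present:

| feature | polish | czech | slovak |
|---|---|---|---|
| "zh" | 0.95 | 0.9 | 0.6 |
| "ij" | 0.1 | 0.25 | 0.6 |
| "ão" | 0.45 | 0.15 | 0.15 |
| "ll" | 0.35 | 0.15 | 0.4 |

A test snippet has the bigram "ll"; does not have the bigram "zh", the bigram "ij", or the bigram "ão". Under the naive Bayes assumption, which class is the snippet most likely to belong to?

czech

polish: 0.1 × (1−0.95) × (1−0.1) × (1−0.45) × 0.35 = 0.00086625
czech: 0.8 × (1−0.9) × (1−0.25) × (1−0.15) × 0.15 = 0.00765
slovak: 0.1 × (1−0.6) × (1−0.6) × (1−0.15) × 0.4 = 0.00544
Highest score → czech.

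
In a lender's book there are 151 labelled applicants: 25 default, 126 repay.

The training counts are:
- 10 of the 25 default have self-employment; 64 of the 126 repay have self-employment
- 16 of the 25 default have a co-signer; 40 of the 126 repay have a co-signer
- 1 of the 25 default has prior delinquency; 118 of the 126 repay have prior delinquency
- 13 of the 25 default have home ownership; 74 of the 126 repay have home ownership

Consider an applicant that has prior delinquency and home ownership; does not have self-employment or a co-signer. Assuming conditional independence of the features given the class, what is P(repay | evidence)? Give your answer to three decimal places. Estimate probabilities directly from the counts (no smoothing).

0.995

default: (25/151) × (15/25) × (9/25) × (1/25) × (13/25) ≈ 0.000743841
repay: (126/151) × (62/126) × (86/126) × (118/126) × (74/126) ≈ 0.15414
P(repay | x) = 0.15414 / 0.154883841 ≈ 0.995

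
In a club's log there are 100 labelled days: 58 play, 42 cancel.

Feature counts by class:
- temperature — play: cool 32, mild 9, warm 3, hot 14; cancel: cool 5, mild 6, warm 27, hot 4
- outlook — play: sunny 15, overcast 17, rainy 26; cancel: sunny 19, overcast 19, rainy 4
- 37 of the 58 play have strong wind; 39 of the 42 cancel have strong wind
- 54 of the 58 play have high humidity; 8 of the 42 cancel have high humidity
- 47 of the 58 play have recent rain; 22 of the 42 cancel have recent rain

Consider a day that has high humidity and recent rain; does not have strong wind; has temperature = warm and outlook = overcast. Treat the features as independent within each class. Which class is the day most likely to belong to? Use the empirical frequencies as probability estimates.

play: (58/100) × (3/58) × (17/58) × (21/58) × (54/58) × (47/58) ≈ 0.00240198
cancel: (42/100) × (27/42) × (19/42) × (3/42) × (8/42) × (22/42) ≈ 0.000870471
Highest score → play.

play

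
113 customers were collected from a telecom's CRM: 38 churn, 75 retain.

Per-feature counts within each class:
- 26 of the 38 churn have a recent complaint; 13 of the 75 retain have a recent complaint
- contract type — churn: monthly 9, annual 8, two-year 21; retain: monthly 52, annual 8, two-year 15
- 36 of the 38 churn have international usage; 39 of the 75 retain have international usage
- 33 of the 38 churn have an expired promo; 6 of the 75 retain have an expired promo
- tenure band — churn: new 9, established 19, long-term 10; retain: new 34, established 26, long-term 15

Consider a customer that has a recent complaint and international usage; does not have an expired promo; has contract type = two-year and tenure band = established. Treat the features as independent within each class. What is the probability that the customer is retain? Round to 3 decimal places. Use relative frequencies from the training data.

0.325

churn: (38/113) × (26/38) × (21/38) × (36/38) × (5/38) × (19/38) ≈ 0.00792512
retain: (75/113) × (13/75) × (15/75) × (39/75) × (69/75) × (26/75) ≈ 0.00381591
P(retain | x) = 0.00381591 / 0.01174103 ≈ 0.325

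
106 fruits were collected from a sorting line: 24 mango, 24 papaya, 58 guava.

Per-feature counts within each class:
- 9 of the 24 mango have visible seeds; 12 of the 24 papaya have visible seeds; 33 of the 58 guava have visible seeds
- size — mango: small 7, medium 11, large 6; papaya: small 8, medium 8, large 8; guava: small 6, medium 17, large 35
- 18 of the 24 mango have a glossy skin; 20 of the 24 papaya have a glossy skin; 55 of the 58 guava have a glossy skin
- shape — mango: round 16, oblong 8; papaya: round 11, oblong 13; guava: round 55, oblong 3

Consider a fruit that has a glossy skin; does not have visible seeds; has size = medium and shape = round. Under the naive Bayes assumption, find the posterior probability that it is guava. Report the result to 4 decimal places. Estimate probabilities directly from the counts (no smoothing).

0.5703

mango: (24/106) × (15/24) × (11/24) × (18/24) × (16/24) ≈ 0.0324292
papaya: (24/106) × (12/24) × (8/24) × (20/24) × (11/24) ≈ 0.014413
guava: (58/106) × (25/58) × (17/58) × (55/58) × (55/58) ≈ 0.0621619
P(guava | x) = 0.0621619 / 0.1090041 ≈ 0.5703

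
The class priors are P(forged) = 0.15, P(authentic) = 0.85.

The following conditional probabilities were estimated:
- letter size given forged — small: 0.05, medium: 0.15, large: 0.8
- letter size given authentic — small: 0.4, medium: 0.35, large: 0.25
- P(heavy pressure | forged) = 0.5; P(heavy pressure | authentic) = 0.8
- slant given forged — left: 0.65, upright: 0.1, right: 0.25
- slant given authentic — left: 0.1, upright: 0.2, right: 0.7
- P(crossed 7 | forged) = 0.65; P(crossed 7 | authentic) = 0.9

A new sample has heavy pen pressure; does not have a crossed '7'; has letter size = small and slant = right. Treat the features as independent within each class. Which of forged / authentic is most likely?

forged: 0.15 × 0.05 × 0.5 × 0.25 × (1−0.65) = 0.000328125
authentic: 0.85 × 0.4 × 0.8 × 0.7 × (1−0.9) = 0.01904
Highest score → authentic.

authentic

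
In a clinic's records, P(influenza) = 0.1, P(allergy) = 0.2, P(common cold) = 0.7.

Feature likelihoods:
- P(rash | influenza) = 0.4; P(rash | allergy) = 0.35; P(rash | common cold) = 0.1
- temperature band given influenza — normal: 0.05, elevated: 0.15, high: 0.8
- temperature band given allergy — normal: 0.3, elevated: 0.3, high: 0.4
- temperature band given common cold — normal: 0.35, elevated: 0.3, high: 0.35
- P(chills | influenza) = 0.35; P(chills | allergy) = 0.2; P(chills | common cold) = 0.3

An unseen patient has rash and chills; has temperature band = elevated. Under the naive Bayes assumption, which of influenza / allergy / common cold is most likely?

influenza: 0.1 × 0.4 × 0.15 × 0.35 = 0.0021
allergy: 0.2 × 0.35 × 0.3 × 0.2 = 0.0042
common cold: 0.7 × 0.1 × 0.3 × 0.3 = 0.0063
Highest score → common cold.

common cold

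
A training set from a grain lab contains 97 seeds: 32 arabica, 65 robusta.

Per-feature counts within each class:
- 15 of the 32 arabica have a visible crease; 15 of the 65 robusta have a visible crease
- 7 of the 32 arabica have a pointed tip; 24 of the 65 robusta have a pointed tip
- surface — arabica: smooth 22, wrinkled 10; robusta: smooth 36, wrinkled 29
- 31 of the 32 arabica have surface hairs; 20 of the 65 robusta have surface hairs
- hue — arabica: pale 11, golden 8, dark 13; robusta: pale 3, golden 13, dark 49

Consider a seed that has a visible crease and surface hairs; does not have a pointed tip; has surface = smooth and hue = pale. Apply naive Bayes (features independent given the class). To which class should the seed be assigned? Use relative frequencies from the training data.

arabica: (32/97) × (15/32) × (25/32) × (22/32) × (31/32) × (11/32) ≈ 0.027659
robusta: (65/97) × (15/65) × (41/65) × (36/65) × (20/65) × (3/65) ≈ 0.000767191
Highest score → arabica.

arabica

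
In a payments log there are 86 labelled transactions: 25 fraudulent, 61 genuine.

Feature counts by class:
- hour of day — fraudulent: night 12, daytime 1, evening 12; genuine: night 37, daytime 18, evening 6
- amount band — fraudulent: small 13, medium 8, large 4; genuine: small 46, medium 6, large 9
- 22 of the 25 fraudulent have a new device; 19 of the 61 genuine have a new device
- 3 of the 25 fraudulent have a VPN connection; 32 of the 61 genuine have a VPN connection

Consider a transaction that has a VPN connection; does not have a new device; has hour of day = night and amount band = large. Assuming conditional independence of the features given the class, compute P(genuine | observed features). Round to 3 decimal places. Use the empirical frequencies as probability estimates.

0.986

fraudulent: (25/86) × (12/25) × (4/25) × (3/25) × (3/25) ≈ 0.000321488
genuine: (61/86) × (37/61) × (9/61) × (42/61) × (32/61) ≈ 0.0229274
P(genuine | x) = 0.0229274 / 0.023248888 ≈ 0.986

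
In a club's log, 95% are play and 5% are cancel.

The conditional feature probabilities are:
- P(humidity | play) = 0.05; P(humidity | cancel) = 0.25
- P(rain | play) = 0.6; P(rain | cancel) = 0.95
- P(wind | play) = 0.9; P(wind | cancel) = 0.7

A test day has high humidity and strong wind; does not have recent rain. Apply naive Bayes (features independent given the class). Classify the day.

play: 0.95 × 0.05 × (1−0.6) × 0.9 = 0.0171
cancel: 0.05 × 0.25 × (1−0.95) × 0.7 = 0.0004375
Highest score → play.

play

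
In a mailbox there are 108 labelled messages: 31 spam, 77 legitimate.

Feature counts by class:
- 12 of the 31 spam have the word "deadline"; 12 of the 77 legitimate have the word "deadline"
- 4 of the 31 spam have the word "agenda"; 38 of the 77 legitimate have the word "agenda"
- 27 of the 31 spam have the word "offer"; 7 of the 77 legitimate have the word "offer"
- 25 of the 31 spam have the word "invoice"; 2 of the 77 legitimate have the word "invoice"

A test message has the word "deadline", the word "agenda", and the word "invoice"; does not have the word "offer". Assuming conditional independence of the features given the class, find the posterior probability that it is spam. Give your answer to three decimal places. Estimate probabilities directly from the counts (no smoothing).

spam: (31/108) × (12/31) × (4/31) × (4/31) × (25/31) ≈ 0.00149187
legitimate: (77/108) × (12/77) × (38/77) × (70/77) × (2/77) ≈ 0.00129478
P(spam | x) = 0.00149187 / 0.00278665 ≈ 0.535

0.535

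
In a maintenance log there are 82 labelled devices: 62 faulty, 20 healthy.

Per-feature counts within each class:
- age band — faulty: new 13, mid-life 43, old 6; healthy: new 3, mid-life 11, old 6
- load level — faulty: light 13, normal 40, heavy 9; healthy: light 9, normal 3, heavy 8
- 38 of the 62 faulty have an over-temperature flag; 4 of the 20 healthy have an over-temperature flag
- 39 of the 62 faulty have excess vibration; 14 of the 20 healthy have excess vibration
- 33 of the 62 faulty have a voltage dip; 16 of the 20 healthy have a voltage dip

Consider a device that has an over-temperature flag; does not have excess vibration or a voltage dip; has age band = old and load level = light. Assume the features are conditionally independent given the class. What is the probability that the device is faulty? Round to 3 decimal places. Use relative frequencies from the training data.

faulty: (62/82) × (6/62) × (13/62) × (38/62) × (23/62) × (29/62) ≈ 0.00163164
healthy: (20/82) × (6/20) × (9/20) × (4/20) × (6/20) × (4/20) ≈ 0.000395122
P(faulty | x) = 0.00163164 / 0.002026762 ≈ 0.805

0.805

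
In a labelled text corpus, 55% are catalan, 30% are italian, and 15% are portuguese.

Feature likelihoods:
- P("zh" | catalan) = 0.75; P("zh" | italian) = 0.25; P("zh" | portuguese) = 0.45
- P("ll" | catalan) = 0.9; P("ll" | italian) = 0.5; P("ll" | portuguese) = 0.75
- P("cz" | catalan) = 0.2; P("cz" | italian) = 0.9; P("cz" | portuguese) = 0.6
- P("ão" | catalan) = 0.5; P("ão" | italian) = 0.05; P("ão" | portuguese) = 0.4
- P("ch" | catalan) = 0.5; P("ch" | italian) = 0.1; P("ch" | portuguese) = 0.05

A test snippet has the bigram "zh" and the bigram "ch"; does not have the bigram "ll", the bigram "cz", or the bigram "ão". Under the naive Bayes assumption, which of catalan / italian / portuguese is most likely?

catalan: 0.55 × 0.75 × (1−0.9) × (1−0.2) × (1−0.5) × 0.5 = 0.00825
italian: 0.3 × 0.25 × (1−0.5) × (1−0.9) × (1−0.05) × 0.1 = 0.00035625
portuguese: 0.15 × 0.45 × (1−0.75) × (1−0.6) × (1−0.4) × 0.05 = 0.0002025
Highest score → catalan.

catalan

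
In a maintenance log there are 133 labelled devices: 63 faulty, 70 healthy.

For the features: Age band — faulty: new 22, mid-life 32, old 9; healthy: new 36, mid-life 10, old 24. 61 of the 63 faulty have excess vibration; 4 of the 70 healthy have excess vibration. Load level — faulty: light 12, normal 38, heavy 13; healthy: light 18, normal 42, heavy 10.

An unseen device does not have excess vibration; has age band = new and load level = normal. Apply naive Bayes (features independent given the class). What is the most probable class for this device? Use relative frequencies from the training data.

healthy

faulty: (63/133) × (22/63) × (2/63) × (38/63) ≈ 0.0031674
healthy: (70/133) × (36/70) × (66/70) × (42/70) ≈ 0.153126
Highest score → healthy.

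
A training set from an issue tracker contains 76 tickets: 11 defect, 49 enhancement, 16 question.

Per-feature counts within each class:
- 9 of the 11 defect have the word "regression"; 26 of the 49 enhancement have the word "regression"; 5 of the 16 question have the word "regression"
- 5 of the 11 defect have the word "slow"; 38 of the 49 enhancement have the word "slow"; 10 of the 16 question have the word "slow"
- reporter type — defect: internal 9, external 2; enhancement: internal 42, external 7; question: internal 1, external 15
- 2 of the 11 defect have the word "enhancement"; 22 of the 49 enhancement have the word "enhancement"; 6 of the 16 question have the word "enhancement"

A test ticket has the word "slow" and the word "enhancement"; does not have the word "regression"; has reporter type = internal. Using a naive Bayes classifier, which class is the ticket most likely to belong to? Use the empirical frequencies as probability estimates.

enhancement

defect: (11/76) × (2/11) × (5/11) × (9/11) × (2/11) ≈ 0.00177943
enhancement: (49/76) × (23/49) × (38/49) × (42/49) × (22/49) ≈ 0.0903195
question: (16/76) × (11/16) × (10/16) × (1/16) × (6/16) ≈ 0.00212017
Highest score → enhancement.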